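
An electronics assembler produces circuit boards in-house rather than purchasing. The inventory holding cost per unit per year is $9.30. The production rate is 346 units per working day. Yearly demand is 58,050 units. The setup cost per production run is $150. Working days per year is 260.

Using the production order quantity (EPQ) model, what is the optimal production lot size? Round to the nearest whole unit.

Daily demand d = 58,050/260 = 223.269; p = 346; 1 − d/p = 0.35471
EPQ = √(2DS / (H(1 − d/p)))
    = √(2 × 58,050 × 150 / (9.3 × 0.35471)) ≈ 2,297.64

2,298 units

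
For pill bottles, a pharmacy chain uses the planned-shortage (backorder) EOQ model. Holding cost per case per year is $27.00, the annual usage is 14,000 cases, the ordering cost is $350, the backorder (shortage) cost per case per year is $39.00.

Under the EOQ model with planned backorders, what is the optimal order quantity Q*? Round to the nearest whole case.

784 cases

Basic EOQ = √(2·14,000·350/27) = 602.464
Backorder adjustment √((H+b)/b) = √((27+39)/39) = 1.3009
Q* = 602.464 × 1.3009 ≈ 783.74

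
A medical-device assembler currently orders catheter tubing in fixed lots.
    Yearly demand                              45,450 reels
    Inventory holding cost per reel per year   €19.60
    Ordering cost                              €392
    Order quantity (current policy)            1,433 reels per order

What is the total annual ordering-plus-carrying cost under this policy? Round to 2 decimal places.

€26,476.34

Ordering: D/Q × S = 45,450/1,433 × €392 = €12,432.94
Holding:  Q/2 × H = 1,433/2 × €19.6 = €14,043.40
Total = €12,432.94 + €14,043.40 = €26,476.34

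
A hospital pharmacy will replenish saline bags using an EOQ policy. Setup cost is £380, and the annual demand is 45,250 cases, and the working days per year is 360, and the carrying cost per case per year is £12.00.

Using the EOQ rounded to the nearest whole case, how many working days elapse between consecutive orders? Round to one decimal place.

13.5 days

EOQ = √(2DS/H) = √(2 × 45,250 × 380 / 12)
    = √(2,865,833.33) ≈ 1,692.88 → Q = 1,693 cases
T = Q/D × 360 days = 1,693/45,250 × 360 = 13.469 days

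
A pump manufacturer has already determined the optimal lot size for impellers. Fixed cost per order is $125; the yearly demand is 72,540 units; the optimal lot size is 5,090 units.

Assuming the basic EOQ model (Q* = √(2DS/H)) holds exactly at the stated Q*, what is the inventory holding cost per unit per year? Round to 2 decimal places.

Since Q* = (2DS/H)^½, squaring gives Q*²·H = 2DS.
H = 2DS / Q² = 2 × 72,540 × 125 / 5,090² = 0.7000

$0.70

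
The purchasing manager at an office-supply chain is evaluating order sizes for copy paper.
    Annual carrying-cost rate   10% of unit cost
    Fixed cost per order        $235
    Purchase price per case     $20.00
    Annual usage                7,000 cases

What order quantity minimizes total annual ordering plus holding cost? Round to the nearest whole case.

Holding cost per case per year: H = 10% × $20 = $2.0000
Optimal lot size Q* = (2 × 7,000 × $235 / $2)^½ ≈ 1,282.58

1,283 cases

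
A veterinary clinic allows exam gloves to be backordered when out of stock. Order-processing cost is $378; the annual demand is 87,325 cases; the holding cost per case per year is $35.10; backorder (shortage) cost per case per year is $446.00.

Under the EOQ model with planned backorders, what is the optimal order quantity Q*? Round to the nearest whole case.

1,424 cases

Q* = √(2DS/H) · √((H + b)/b)
   = √(2 × 87,325 × 378 / 35.1) · √((35.1 + 446) / 446)
   = 1,371.439 × 1.0386 ≈ 1,424.38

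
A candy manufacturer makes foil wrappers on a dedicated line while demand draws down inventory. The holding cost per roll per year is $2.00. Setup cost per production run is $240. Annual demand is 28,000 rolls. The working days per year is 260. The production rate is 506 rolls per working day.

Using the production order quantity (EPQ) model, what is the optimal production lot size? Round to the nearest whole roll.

Daily demand d = 28,000/260 = 107.692; p = 506; 1 − d/p = 0.78717
EPQ = √(2DS / (H(1 − d/p)))
    = √(2 × 28,000 × 240 / (2 × 0.78717)) ≈ 2,921.80

2,922 rolls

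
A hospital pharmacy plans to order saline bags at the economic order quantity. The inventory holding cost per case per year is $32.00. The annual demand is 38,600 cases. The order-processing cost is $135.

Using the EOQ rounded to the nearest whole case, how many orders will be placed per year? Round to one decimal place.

Optimal lot size Q* = (2 × 38,600 × $135 / $32)^½ ≈ 570.69 → Q = 571
N = D/Q = 38,600/571 ≈ 67.601 orders/yr

67.6 orders per year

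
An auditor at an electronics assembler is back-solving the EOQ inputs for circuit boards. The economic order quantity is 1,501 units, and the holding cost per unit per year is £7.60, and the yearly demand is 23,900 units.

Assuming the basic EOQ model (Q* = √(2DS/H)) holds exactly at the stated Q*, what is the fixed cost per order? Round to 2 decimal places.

£358.22

Since Q* = (2DS/H)^½, squaring gives Q*²·H = 2DS.
S = Q²H / (2D) = 1,501² × 7.6 / (2 × 23,900) = 358.2177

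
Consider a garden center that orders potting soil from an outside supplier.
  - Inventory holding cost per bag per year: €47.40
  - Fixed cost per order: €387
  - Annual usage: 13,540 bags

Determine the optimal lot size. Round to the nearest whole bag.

2DS/H = 2·13,540·387/47.4 = 221,096.20
EOQ = √221,096.20 ≈ 470.21

470 bags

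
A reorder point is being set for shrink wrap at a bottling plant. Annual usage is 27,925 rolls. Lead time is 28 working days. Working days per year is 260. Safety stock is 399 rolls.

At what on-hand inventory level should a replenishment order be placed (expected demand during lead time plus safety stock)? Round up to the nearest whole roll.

3,407 rolls

Daily demand d = 27,925 / 260 = 107.404 rolls/day
Demand during lead time = 107.404 × 28 = 3,007.31
Reorder point = 3,007.31 + 399 = 3,406.31 → round up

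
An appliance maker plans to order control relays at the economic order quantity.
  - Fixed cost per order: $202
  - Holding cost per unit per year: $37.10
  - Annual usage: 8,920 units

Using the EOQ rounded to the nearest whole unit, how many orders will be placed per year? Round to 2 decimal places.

28.59 orders per year

2DS/H = 2·8,920·202/37.1 = 97,134.23
EOQ = √97,134.23 ≈ 311.66 → Q = 312
Orders per year = D/Q = 8,920 / 312 = 28.590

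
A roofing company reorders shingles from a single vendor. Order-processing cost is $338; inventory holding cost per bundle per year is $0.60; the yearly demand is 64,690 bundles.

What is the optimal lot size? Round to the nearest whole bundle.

Q* = √(2·D·S / H) = √(2·64,690·338 / 0.6) = √72,884,066.7 ≈ 8,537.22

8,537 bundles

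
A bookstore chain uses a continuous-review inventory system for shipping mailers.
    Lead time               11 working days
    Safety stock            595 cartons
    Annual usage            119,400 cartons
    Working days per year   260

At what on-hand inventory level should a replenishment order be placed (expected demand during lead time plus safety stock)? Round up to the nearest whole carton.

5,647 cartons

Daily demand d = 119,400 / 260 = 459.231 cartons/day
Demand during lead time = 459.231 × 11 = 5,051.54
Reorder point = 5,051.54 + 595 = 5,646.54 → round up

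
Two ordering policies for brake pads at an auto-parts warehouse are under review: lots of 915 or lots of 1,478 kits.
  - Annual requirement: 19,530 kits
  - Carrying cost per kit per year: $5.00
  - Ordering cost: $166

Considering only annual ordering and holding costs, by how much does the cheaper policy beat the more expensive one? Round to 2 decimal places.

For each Q, cost = (D/Q)·S + (Q/2)·H.
TC(915) = (19,530/915)×166 + (915/2)×5 = $5,830.65
TC(1,478) = (19,530/1,478)×166 + (1,478/2)×5 = $5,888.49
Lots of 915 are cheaper by $57.84.

$57.84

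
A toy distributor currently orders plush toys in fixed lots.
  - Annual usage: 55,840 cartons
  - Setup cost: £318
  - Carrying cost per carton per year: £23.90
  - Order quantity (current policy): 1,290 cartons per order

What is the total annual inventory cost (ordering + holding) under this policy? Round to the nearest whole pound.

Annual ordering cost = (D/Q)·S = (55,840/1,290) × 318 = £13,765.21
Annual holding cost  = (Q/2)·H = (1,290/2) × 23.9 = £15,415.50
Total = £13,765.21 + £15,415.50 = £29,180.71

£29,181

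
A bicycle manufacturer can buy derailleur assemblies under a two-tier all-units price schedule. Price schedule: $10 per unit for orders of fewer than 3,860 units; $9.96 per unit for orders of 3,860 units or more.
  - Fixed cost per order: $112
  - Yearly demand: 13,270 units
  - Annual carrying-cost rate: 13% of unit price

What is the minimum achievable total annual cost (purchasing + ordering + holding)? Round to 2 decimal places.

$134,665.76

H₁ = 13%×$10 = $1.3000;  H₂ = 13%×$9.96 = $1.2948
EOQ₁ = √(2×13,270×112/1.3000) = 1,512.13  (< 3,860, feasible at tier 1)
EOQ₂ = √(2×13,270×112/1.2948) = 1,515.16  (< 3,860 → use Q = 3,860 at tier-2 price)
TC(tier 1 (EOQ₁), Q≈1,512.1) = $134,665.76
TC(tier 2, Q≈3,860.0) = $135,053.20
Minimum at tier 1 (EOQ₁): $134,665.76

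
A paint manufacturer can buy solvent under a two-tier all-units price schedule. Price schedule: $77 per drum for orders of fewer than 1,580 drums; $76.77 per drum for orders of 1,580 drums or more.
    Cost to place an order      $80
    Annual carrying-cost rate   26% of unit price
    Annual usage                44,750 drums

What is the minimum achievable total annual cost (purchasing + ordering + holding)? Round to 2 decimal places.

H₁ = 26%×$77 = $20.0200;  H₂ = 26%×$76.77 = $19.9602
EOQ₁ = √(2×44,750×80/20.0200) = 598.03  (< 1,580, feasible at tier 1)
EOQ₂ = √(2×44,750×80/19.9602) = 598.93  (< 1,580 → use Q = 1,580 at tier-2 price)
TC(tier 1 (EOQ₁), Q≈598.0) = $3,457,722.60
TC(tier 2, Q≈1,580.0) = $3,453,491.88
Minimum at tier 2: $3,453,491.88

$3,453,491.88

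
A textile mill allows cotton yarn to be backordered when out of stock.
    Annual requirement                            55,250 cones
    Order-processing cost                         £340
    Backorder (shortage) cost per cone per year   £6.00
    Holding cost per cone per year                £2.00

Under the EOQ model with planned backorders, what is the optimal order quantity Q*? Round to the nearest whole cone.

5,005 cones

Basic EOQ = √(2·55,250·340/2) = 4,334.167
Backorder adjustment √((H+b)/b) = √((2+6)/6) = 1.1547
Q* = 4,334.167 × 1.1547 ≈ 5,004.66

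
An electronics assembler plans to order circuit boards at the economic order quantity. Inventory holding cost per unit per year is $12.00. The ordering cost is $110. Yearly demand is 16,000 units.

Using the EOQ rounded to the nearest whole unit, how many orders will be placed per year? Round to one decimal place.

29.5 orders per year

2DS/H = 2·16,000·110/12 = 293,333.33
EOQ = √293,333.33 ≈ 541.60 → Q = 542
N = D/Q = 16,000/542 ≈ 29.520 orders/yr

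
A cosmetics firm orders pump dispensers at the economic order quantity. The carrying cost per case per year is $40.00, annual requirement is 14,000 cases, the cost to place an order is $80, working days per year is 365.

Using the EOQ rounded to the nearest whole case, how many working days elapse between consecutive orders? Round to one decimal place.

6.2 days

EOQ = √(2DS/H) = √(2 × 14,000 × 80 / 40)
    = √(56,000.00) ≈ 236.64 → Q = 237 cases
Cycle time = (working days × Q)/D = (365 × 237) / 14,000 = 6.179 days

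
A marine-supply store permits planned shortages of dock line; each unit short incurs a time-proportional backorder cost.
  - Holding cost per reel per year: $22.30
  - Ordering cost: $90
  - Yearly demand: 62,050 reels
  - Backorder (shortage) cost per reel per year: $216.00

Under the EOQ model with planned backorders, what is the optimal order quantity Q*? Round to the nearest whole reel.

743 reels

Q* = √(2DS/H) · √((H + b)/b)
   = √(2 × 62,050 × 90 / 22.3) · √((22.3 + 216) / 216)
   = 707.709 × 1.0504 ≈ 743.34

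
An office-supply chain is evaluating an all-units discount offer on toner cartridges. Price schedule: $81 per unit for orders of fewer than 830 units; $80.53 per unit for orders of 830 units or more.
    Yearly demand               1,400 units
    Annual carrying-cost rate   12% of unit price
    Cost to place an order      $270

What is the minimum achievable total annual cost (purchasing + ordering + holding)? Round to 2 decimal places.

$116,110.78

H₁ = 12%×$81 = $9.7200;  H₂ = 12%×$80.53 = $9.6636
EOQ₁ = √(2×1,400×270/9.7200) = 278.89  (< 830, feasible at tier 1)
EOQ₂ = √(2×1,400×270/9.6636) = 279.70  (< 830 → use Q = 830 at tier-2 price)
TC(tier 1 (EOQ₁), Q≈278.9) = $116,110.78
TC(tier 2, Q≈830.0) = $117,207.82
Minimum at tier 1 (EOQ₁): $116,110.78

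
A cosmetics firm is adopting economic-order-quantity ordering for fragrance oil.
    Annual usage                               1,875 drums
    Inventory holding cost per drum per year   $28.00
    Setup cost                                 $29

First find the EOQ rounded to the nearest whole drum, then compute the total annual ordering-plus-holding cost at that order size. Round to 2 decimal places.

Optimal lot size Q* = (2 × 1,875 × $29 / $28)^½ ≈ 62.32 → Q = 62 drums
Annual ordering cost = (D/Q)·S = (1,875/62) × 29 = $877.02
Annual holding cost  = (Q/2)·H = (62/2) × 28 = $868.00
Total = $877.02 + $868.00 = $1,745.02

$1,745.02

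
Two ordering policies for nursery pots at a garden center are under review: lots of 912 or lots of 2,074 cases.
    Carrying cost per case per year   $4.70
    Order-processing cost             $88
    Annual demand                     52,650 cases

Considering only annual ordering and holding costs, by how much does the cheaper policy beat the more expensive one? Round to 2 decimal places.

Annual cost at Q: ordering D·S/Q plus holding Q·H/2.
TC(912) = (52,650/912)×88 + (912/2)×4.7 = $7,223.46
TC(2,074) = (52,650/2,074)×88 + (2,074/2)×4.7 = $7,107.84
Lots of 2,074 are cheaper by $115.62.

$115.62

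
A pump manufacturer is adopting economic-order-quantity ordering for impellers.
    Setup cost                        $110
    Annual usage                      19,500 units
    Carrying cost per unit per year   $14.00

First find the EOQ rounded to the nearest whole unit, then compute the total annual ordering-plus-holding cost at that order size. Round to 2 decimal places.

$7,749.84

Optimal lot size Q* = (2 × 19,500 × $110 / $14)^½ ≈ 553.56 → Q = 554 units
Orders/yr = 19,500/554 = 35.199; ordering cost = 35.199 × $110 = $3,871.84
Average inventory = 554/2 = 277; holding cost = 277 × $14 = $3,878.00
Total = $3,871.84 + $3,878.00 = $7,749.84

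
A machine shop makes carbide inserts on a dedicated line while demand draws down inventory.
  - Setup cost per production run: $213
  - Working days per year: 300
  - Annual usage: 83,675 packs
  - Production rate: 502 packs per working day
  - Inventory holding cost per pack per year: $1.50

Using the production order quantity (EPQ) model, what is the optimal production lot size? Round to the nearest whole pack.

d = 83,675/300 = 278.9167 packs/day;  effective holding cost H(1 − d/p) = 1.5·(1 − 278.9167/502) = 0.66658
Q* = √(2DS / H_eff) = √(2·83,675·213 / 0.66658) ≈ 7,312.66

7,313 packs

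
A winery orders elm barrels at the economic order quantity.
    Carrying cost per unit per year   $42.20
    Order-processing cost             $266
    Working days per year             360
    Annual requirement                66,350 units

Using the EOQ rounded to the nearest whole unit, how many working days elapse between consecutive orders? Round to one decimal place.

5.0 days

2DS/H = 2·66,350·266/42.2 = 836,450.24
EOQ = √836,450.24 ≈ 914.58 → Q = 915 units
Cycle time = (working days × Q)/D = (360 × 915) / 66,350 = 4.965 days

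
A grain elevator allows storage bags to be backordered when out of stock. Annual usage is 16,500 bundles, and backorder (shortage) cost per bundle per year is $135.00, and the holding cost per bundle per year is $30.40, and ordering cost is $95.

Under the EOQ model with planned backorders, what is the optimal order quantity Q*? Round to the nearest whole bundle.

Q* = √(2DS/H) · √((H + b)/b)
   = √(2 × 16,500 × 95 / 30.4) · √((30.4 + 135) / 135)
   = 321.131 × 1.1069 ≈ 355.45

355 bundles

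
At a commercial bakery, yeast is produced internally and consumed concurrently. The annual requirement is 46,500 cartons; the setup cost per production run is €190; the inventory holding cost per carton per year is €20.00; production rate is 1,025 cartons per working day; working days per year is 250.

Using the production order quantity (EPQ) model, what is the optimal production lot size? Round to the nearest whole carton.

1,039 cartons

d = 46,500/250 = 186.0000 cartons/day;  effective holding cost H(1 − d/p) = 20·(1 − 186.0000/1025) = 16.37073
Q* = √(2DS / H_eff) = √(2·46,500·190 / 16.37073) ≈ 1,038.93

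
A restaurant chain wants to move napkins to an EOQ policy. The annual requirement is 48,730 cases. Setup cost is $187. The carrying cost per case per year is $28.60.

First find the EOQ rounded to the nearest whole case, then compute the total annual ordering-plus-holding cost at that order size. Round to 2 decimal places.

$22,830.59

EOQ = √(2DS/H) = √(2 × 48,730 × 187 / 28.6)
    = √(637,238.46) ≈ 798.27 → Q = 798 cases
Orders/yr = 48,730/798 = 61.065; ordering cost = 61.065 × $187 = $11,419.19
Average inventory = 798/2 = 399; holding cost = 399 × $28.6 = $11,411.40
Total = $11,419.19 + $11,411.40 = $22,830.59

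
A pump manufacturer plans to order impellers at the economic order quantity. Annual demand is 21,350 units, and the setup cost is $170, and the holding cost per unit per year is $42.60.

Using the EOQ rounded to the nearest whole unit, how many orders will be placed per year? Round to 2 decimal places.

EOQ = √(2DS/H) = √(2 × 21,350 × 170 / 42.6)
    = √(170,399.06) ≈ 412.79 → Q = 413
N = D/Q = 21,350/413 ≈ 51.695 orders/yr

51.69 orders per year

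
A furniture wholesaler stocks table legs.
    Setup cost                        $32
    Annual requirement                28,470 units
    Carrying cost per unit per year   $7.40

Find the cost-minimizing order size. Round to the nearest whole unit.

496 units

EOQ = √(2DS/H) = √(2 × 28,470 × 32 / 7.4)
    = √(246,227.03) ≈ 496.21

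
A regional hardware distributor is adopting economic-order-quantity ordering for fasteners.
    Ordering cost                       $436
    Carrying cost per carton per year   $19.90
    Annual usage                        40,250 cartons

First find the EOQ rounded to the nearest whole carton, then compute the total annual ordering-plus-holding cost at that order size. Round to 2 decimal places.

Optimal lot size Q* = (2 × 40,250 × $436 / $19.9)^½ ≈ 1,328.05 → Q = 1,328 cartons
Annual ordering cost = (D/Q)·S = (40,250/1,328) × 436 = $13,214.61
Annual holding cost  = (Q/2)·H = (1,328/2) × 19.9 = $13,213.60
Total = $13,214.61 + $13,213.60 = $26,428.21

$26,428.21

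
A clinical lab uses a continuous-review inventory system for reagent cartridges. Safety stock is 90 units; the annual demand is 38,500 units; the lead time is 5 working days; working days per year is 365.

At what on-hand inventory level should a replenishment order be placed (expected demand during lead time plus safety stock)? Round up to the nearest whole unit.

618 units

Daily demand d = 38,500 / 365 = 105.479 units/day
Demand during lead time = 105.479 × 5 = 527.40
Reorder point = 527.40 + 90 = 617.40 → round up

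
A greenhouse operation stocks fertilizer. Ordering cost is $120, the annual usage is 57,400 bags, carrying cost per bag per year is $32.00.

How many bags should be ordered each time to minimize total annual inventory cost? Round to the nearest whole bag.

656 bags

2DS/H = 2·57,400·120/32 = 430,500.00
EOQ = √430,500.00 ≈ 656.12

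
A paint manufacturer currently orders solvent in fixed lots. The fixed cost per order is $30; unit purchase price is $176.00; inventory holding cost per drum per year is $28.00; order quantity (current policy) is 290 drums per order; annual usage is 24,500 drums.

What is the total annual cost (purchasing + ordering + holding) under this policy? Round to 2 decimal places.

Orders/yr = 24,500/290 = 84.483; ordering cost = 84.483 × $30 = $2,534.48
Average inventory = 290/2 = 145; holding cost = 145 × $28 = $4,060.00
Purchase cost = D·C = 24,500 × 176 = $4,312,000.00
Total = $2,534.48 + $4,060.00 + $4,312,000.00 = $4,318,594.48

$4,318,594.48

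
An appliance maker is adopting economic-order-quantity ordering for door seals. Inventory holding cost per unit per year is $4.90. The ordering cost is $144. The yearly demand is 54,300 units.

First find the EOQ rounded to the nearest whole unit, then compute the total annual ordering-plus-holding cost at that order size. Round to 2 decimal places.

$8,753.75

EOQ = √(2DS/H) = √(2 × 54,300 × 144 / 4.9)
    = √(3,191,510.20) ≈ 1,786.48 → Q = 1,786 units
Ordering: D/Q × S = 54,300/1,786 × $144 = $4,378.05
Holding:  Q/2 × H = 1,786/2 × $4.9 = $4,375.70
Total = $4,378.05 + $4,375.70 = $8,753.75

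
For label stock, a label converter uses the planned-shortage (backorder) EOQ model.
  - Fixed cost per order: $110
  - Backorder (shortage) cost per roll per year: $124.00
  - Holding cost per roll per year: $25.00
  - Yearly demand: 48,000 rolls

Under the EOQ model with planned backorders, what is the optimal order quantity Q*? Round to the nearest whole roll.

Basic EOQ = √(2·48,000·110/25) = 649.923
Backorder adjustment √((H+b)/b) = √((25+124)/124) = 1.0962
Q* = 649.923 × 1.0962 ≈ 712.43

712 rolls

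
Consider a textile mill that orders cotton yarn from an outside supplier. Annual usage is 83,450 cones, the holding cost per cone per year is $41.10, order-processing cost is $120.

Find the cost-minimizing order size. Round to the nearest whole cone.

2DS/H = 2·83,450·120/41.1 = 487,299.27
EOQ = √487,299.27 ≈ 698.07

698 cones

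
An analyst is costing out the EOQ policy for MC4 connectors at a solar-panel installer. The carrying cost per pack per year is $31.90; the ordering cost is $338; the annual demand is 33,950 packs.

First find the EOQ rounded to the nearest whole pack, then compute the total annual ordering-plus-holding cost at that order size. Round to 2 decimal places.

Optimal lot size Q* = (2 × 33,950 × $338 / $31.9)^½ ≈ 848.20 → Q = 848 packs
Orders/yr = 33,950/848 = 40.035; ordering cost = 40.035 × $338 = $13,531.96
Average inventory = 848/2 = 424; holding cost = 424 × $31.9 = $13,525.60
Total = $13,531.96 + $13,525.60 = $27,057.56

$27,057.56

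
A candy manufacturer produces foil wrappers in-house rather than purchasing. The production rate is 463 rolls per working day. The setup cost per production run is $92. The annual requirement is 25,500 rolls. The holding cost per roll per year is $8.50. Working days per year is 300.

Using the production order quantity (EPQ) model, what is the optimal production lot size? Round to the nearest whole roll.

822 rolls

Daily demand d = 25,500/300 = 85.000; p = 463; 1 − d/p = 0.81641
EPQ = √(2DS / (H(1 − d/p)))
    = √(2 × 25,500 × 92 / (8.5 × 0.81641)) ≈ 822.27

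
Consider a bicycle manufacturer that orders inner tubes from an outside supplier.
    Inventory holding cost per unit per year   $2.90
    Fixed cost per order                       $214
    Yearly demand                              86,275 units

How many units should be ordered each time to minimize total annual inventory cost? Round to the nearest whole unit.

Q* = √(2·D·S / H) = √(2·86,275·214 / 2.9) = √12,733,000.0 ≈ 3,568.33

3,568 units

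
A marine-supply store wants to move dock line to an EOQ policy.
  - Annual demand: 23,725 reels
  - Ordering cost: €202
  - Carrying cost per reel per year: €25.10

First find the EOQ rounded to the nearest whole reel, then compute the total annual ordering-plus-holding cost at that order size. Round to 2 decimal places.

€15,510.67

Q* = √(2·D·S / H) = √(2·23,725·202 / 25.1) = √381,868.5 ≈ 617.96 → Q = 618 reels
Ordering: D/Q × S = 23,725/618 × €202 = €7,754.77
Holding:  Q/2 × H = 618/2 × €25.1 = €7,755.90
Total = €7,754.77 + €7,755.90 = €15,510.67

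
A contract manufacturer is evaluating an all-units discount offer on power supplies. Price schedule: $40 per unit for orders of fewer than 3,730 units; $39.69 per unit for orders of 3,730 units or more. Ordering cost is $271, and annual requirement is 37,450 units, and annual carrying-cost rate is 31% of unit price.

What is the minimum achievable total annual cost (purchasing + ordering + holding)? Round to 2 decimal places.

$1,512,058.17

H₁ = 31%×$40 = $12.4000;  H₂ = 31%×$39.69 = $12.3039
EOQ₁ = √(2×37,450×271/12.4000) = 1,279.42  (< 3,730, feasible at tier 1)
EOQ₂ = √(2×37,450×271/12.3039) = 1,284.41  (< 3,730 → use Q = 3,730 at tier-2 price)
TC(tier 1 (EOQ₁), Q≈1,279.4) = $1,513,864.87
TC(tier 2, Q≈3,730.0) = $1,512,058.17
Minimum at tier 2: $1,512,058.17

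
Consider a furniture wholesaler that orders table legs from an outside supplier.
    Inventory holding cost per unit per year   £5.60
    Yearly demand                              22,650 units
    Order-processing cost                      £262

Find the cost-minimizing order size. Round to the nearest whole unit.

Optimal lot size Q* = (2 × 22,650 × £262 / £5.6)^½ ≈ 1,455.81

1,456 units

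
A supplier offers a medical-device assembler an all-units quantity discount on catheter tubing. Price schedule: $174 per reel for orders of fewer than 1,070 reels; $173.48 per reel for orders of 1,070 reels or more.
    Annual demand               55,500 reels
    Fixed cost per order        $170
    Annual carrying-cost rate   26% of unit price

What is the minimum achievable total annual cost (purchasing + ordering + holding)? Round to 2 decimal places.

$9,661,088.83

H₁ = 26%×$174 = $45.2400;  H₂ = 26%×$173.48 = $45.1048
EOQ₁ = √(2×55,500×170/45.2400) = 645.84  (< 1,070, feasible at tier 1)
EOQ₂ = √(2×55,500×170/45.1048) = 646.81  (< 1,070 → use Q = 1,070 at tier-2 price)
TC(tier 1 (EOQ₁), Q≈645.8) = $9,686,217.78
TC(tier 2, Q≈1,070.0) = $9,661,088.83
Minimum at tier 2: $9,661,088.83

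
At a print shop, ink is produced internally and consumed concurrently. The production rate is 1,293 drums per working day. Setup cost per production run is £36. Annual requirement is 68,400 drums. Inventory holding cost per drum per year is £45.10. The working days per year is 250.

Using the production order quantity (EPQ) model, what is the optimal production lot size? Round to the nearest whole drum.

372 drums

d = 68,400/250 = 273.6000 drums/day;  effective holding cost H(1 − d/p) = 45.1·(1 − 273.6000/1293) = 35.55680
Q* = √(2DS / H_eff) = √(2·68,400·36 / 35.55680) ≈ 372.16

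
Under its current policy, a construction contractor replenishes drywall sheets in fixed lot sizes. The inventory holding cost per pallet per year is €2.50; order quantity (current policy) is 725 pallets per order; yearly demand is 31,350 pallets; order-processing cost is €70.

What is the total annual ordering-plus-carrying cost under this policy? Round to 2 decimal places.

€3,933.15

Ordering: D/Q × S = 31,350/725 × €70 = €3,026.90
Holding:  Q/2 × H = 725/2 × €2.5 = €906.25
Total = €3,026.90 + €906.25 = €3,933.15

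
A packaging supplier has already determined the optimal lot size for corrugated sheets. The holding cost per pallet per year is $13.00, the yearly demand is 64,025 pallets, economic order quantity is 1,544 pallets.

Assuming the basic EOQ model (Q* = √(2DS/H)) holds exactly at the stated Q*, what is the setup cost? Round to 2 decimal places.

$242.02

EOQ relation: Q² = 2DS/H, so rearrange for the unknown.
S = Q²H / (2D) = 1,544² × 13 / (2 × 64,025) = 242.0240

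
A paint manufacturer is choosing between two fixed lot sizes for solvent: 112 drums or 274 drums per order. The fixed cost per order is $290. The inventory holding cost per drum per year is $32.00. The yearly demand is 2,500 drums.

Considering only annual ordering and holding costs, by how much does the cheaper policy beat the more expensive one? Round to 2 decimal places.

$1,235.23

TC(Q) = (D/Q)S + (Q/2)H
TC(112) = (2,500/112)×290 + (112/2)×32 = $8,265.21
TC(274) = (2,500/274)×290 + (274/2)×32 = $7,029.99
Cheaper: Q = 274.  Difference = $1,235.23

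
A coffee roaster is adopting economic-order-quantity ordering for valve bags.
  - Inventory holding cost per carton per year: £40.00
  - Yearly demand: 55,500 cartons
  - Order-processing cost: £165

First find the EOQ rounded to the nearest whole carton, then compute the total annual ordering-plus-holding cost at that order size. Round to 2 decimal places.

£27,066.59

EOQ = √(2DS/H) = √(2 × 55,500 × 165 / 40)
    = √(457,875.00) ≈ 676.66 → Q = 677 cartons
Orders/yr = 55,500/677 = 81.979; ordering cost = 81.979 × £165 = £13,526.59
Average inventory = 677/2 = 338.5; holding cost = 338.5 × £40 = £13,540.00
Total = £13,526.59 + £13,540.00 = £27,066.59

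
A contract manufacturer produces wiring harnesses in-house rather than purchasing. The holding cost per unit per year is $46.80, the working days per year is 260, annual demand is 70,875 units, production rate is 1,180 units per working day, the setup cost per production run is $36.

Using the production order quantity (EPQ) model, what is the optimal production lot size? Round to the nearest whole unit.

377 units

Daily demand d = 70,875/260 = 272.596; p = 1180; 1 − d/p = 0.76899
EPQ = √(2DS / (H(1 − d/p)))
    = √(2 × 70,875 × 36 / (46.8 × 0.76899)) ≈ 376.56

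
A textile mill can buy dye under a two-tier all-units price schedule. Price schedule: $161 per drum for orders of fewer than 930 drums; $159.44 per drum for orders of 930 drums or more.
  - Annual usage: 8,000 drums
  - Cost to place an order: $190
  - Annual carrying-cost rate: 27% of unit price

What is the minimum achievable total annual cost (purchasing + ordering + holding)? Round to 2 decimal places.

$1,297,172.10

H₁ = 27%×$161 = $43.4700;  H₂ = 27%×$159.44 = $43.0488
EOQ₁ = √(2×8,000×190/43.4700) = 264.45  (< 930, feasible at tier 1)
EOQ₂ = √(2×8,000×190/43.0488) = 265.74  (< 930 → use Q = 930 at tier-2 price)
TC(tier 1 (EOQ₁), Q≈264.4) = $1,299,495.60
TC(tier 2, Q≈930.0) = $1,297,172.10
Minimum at tier 2: $1,297,172.10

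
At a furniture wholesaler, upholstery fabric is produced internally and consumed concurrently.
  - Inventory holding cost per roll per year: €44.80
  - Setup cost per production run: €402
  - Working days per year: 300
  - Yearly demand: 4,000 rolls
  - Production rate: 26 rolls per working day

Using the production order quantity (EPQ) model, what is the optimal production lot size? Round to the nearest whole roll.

384 rolls

Daily demand d = 4,000/300 = 13.333; p = 26; 1 − d/p = 0.48718
EPQ = √(2DS / (H(1 − d/p)))
    = √(2 × 4,000 × 402 / (44.8 × 0.48718)) ≈ 383.86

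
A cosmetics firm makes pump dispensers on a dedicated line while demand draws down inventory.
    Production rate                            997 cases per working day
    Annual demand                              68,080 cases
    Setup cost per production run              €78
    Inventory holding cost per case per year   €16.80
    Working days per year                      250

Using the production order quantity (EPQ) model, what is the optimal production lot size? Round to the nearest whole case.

933 cases

d = 68,080/250 = 272.3200 cases/day;  effective holding cost H(1 − d/p) = 16.8·(1 − 272.3200/997) = 12.21126
Q* = √(2DS / H_eff) = √(2·68,080·78 / 12.21126) ≈ 932.59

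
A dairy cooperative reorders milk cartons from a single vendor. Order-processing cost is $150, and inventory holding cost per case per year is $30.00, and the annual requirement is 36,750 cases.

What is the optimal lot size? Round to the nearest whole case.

606 cases

EOQ = √(2DS/H) = √(2 × 36,750 × 150 / 30)
    = √(367,500.00) ≈ 606.22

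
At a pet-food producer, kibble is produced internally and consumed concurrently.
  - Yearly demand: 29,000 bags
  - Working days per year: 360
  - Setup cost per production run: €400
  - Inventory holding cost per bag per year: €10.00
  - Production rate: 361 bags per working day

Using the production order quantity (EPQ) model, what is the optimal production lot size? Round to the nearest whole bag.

d = 29,000/360 = 80.5556 bags/day;  effective holding cost H(1 − d/p) = 10·(1 − 80.5556/361) = 7.76854
Q* = √(2DS / H_eff) = √(2·29,000·400 / 7.76854) ≈ 1,728.12

1,728 bags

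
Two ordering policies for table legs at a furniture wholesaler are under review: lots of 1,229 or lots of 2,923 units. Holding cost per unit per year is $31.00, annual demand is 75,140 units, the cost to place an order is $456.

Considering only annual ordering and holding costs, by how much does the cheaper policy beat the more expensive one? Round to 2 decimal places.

For each Q, cost = (D/Q)·S + (Q/2)·H.
TC(1,229) = (75,140/1,229)×456 + (1,229/2)×31 = $46,928.95
TC(2,923) = (75,140/2,923)×456 + (2,923/2)×31 = $57,028.65
|ΔTC| = |$46,928.95 − $57,028.65| = $10,099.70

$10,099.70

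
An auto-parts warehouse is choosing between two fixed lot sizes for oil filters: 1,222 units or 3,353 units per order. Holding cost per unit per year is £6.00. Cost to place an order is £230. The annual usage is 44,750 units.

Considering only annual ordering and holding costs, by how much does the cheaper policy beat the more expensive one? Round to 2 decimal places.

£1,039.97

TC(Q) = (D/Q)S + (Q/2)H
TC(1,222) = (44,750/1,222)×230 + (1,222/2)×6 = £12,088.67
TC(3,353) = (44,750/3,353)×230 + (3,353/2)×6 = £13,128.64
Cheaper: Q = 1,222.  Difference = £1,039.97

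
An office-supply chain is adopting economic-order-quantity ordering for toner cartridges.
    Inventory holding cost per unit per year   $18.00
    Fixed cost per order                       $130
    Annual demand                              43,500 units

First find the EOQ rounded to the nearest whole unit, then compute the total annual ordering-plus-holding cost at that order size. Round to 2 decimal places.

2DS/H = 2·43,500·130/18 = 628,333.33
EOQ = √628,333.33 ≈ 792.67 → Q = 793 units
Annual ordering cost = (D/Q)·S = (43,500/793) × 130 = $7,131.15
Annual holding cost  = (Q/2)·H = (793/2) × 18 = $7,137.00
Total = $7,131.15 + $7,137.00 = $14,268.15

$14,268.15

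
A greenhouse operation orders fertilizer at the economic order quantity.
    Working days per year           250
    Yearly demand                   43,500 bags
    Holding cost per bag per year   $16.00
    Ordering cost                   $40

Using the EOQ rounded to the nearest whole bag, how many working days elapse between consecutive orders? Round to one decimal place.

Q* = √(2·D·S / H) = √(2·43,500·40 / 16) = √217,500.0 ≈ 466.37 → Q = 466 bags
Days between orders = 250 / (D/Q) = 250 / 93.348 ≈ 2.678

2.7 days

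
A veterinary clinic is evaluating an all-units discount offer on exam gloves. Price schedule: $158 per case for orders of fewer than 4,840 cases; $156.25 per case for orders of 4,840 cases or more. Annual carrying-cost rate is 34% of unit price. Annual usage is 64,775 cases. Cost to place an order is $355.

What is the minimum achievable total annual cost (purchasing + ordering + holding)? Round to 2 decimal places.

H₁ = 34%×$158 = $53.7200;  H₂ = 34%×$156.25 = $53.1250
EOQ₁ = √(2×64,775×355/53.7200) = 925.26  (< 4,840, feasible at tier 1)
EOQ₂ = √(2×64,775×355/53.1250) = 930.43  (< 4,840 → use Q = 4,840 at tier-2 price)
TC(tier 1 (EOQ₁), Q≈925.3) = $10,284,155.09
TC(tier 2, Q≈4,840.0) = $10,254,407.31
Minimum at tier 2: $10,254,407.31

$10,254,407.31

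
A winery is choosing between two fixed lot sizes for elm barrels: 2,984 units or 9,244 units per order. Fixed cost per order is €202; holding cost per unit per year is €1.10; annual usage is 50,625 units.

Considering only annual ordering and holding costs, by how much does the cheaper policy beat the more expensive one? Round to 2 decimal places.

€1,122.23

Annual cost at Q: ordering D·S/Q plus holding Q·H/2.
TC(2,984) = (50,625/2,984)×202 + (2,984/2)×1.1 = €5,068.23
TC(9,244) = (50,625/9,244)×202 + (9,244/2)×1.1 = €6,190.46
|ΔTC| = |€5,068.23 − €6,190.46| = €1,122.23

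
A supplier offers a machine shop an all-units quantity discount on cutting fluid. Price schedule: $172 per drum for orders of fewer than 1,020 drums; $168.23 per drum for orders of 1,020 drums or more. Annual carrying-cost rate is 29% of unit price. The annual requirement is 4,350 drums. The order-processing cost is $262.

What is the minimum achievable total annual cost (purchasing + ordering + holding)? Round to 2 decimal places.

$757,799.07

H₁ = 29%×$172 = $49.8800;  H₂ = 29%×$168.23 = $48.7867
EOQ₁ = √(2×4,350×262/49.8800) = 213.77  (< 1,020, feasible at tier 1)
EOQ₂ = √(2×4,350×262/48.7867) = 216.15  (< 1,020 → use Q = 1,020 at tier-2 price)
TC(tier 1 (EOQ₁), Q≈213.8) = $758,862.85
TC(tier 2, Q≈1,020.0) = $757,799.07
Minimum at tier 2: $757,799.07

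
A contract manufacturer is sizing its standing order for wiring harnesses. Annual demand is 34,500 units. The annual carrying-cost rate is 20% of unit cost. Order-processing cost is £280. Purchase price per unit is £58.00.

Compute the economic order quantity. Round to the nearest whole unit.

1,291 units

Holding cost per unit per year: H = 20% × £58 = £11.6000
2DS/H = 2·34,500·280/11.6 = 1,665,517.24
EOQ = √1,665,517.24 ≈ 1,290.55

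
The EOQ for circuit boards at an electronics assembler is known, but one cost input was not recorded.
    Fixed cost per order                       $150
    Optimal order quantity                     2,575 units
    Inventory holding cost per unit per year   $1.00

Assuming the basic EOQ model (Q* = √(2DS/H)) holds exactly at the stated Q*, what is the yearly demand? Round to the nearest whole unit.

22,102 units per year

EOQ relation: Q² = 2DS/H, so rearrange for the unknown.
D = Q²H / (2S) = 2,575² × 1 / (2 × 150) = 22,102.08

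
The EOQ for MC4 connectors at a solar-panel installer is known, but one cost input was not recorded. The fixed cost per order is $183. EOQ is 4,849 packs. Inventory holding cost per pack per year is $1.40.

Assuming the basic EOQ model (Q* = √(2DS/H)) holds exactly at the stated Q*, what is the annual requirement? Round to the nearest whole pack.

EOQ relation: Q² = 2DS/H, so rearrange for the unknown.
D = Q²H / (2S) = 4,849² × 1.4 / (2 × 183) = 89,939.68

89,940 packs per year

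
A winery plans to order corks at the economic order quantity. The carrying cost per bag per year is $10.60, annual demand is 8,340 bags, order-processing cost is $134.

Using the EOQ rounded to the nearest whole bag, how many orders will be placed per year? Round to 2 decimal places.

18.17 orders per year

Q* = √(2·D·S / H) = √(2·8,340·134 / 10.6) = √210,860.4 ≈ 459.20 → Q = 459
Orders per year = D/Q = 8,340 / 459 = 18.170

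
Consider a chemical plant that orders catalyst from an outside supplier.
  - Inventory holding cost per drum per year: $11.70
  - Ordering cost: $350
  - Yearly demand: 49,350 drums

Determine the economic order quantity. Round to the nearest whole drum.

1,718 drums

Q* = √(2·D·S / H) = √(2·49,350·350 / 11.7) = √2,952,564.1 ≈ 1,718.30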